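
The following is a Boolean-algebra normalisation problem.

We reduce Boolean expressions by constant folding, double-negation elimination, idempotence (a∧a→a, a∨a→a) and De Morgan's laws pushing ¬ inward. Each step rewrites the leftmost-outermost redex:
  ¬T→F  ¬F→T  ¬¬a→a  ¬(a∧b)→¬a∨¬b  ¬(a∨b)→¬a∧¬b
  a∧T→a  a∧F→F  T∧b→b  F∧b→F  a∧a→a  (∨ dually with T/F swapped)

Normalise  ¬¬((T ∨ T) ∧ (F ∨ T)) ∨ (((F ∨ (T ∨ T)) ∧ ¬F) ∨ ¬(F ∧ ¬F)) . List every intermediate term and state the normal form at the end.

Answer: normal form = T  (in 5 steps)

Derivation:
  start: ¬¬((T ∨ T) ∧ (F ∨ T)) ∨ (((F ∨ (T ∨ T)) ∧ ¬F) ∨ ¬(F ∧ ¬F))
  [1] ((T ∨ T) ∧ (F ∨ T)) ∨ (((F ∨ (T ∨ T)) ∧ ¬F) ∨ ¬(F ∧ ¬F))
  [2] (T ∧ (F ∨ T)) ∨ (((F ∨ (T ∨ T)) ∧ ¬F) ∨ ¬(F ∧ ¬F))
  [3] (F ∨ T) ∨ (((F ∨ (T ∨ T)) ∧ ¬F) ∨ ¬(F ∧ ¬F))
  [4] T ∨ (((F ∨ (T ∨ T)) ∧ ¬F) ∨ ¬(F ∧ ¬F))
  [5] T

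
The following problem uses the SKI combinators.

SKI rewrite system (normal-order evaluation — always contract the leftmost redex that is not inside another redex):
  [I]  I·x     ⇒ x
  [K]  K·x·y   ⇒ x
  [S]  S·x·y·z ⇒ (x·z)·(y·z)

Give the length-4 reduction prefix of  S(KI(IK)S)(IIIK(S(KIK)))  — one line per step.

  start: S(KI(IK)S)(IIIK(S(KIK)))
  [1] S(IS)(IIIK(S(KIK)))
  [2] SS(IIIK(S(KIK)))
  [3] SS(IIK(S(KIK)))
  [4] SS(IK(S(KIK)))

Answer: after 4 steps: SS(IK(S(KIK)))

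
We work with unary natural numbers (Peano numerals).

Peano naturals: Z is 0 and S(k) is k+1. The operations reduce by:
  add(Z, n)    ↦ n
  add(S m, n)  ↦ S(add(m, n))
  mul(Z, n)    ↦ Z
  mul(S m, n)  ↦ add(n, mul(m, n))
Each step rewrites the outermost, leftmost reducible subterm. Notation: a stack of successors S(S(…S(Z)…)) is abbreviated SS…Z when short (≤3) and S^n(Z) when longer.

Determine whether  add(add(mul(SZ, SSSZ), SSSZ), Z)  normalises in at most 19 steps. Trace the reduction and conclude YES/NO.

Answer: YES — reaches normal form S^6(Z) in 17 ≤ 19 steps

Reduction:
  start: add(add(mul(SZ, SSSZ), SSSZ), Z)
  step 1: add(add(add(SSSZ, mul(Z, SSSZ)), SSSZ), Z)
  step 2: add(add(S(add(SSZ, mul(Z, SSSZ))), SSSZ), Z)
  step 3: add(S(add(add(SSZ, mul(Z, SSSZ)), SSSZ)), Z)
  step 4: S(add(add(add(SSZ, mul(Z, SSSZ)), SSSZ), Z))
  step 5: S(add(add(S(add(SZ, mul(Z, SSSZ))), SSSZ), Z))
  step 6: S(add(S(add(add(SZ, mul(Z, SSSZ)), SSSZ)), Z))
  step 7: S(S(add(add(add(SZ, mul(Z, SSSZ)), SSSZ), Z)))
  step 8: S(S(add(add(S(add(Z, mul(Z, SSSZ))), SSSZ), Z)))
  step 9: S(S(add(S(add(add(Z, mul(Z, SSSZ)), SSSZ)), Z)))
  step 10: S(S(S(add(add(add(Z, mul(Z, SSSZ)), SSSZ), Z))))
  step 11: S(S(S(add(add(mul(Z, SSSZ), SSSZ), Z))))
  step 12: S(S(S(add(add(Z, SSSZ), Z))))
  step 13: S(S(S(add(SSSZ, Z))))
  step 14: S(S(S(S(add(SSZ, Z)))))
  step 15: S(S(S(S(S(add(SZ, Z))))))
  step 16: S(S(S(S(S(S(add(Z, Z)))))))
  step 17: S^6(Z)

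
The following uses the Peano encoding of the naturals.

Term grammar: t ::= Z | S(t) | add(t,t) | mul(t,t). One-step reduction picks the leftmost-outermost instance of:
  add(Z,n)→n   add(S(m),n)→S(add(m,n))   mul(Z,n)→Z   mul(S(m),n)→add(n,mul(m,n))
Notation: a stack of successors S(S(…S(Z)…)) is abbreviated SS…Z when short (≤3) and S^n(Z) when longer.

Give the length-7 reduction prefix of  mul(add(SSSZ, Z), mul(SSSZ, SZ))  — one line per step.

  start: mul(add(SSSZ, Z), mul(SSSZ, SZ))
  →1  mul(S(add(SSZ, Z)), mul(SSSZ, SZ))
  →2  add(mul(SSSZ, SZ), mul(add(SSZ, Z), mul(SSSZ, SZ)))
  →3  add(add(SZ, mul(SSZ, SZ)), mul(add(SSZ, Z), mul(SSSZ, SZ)))
  →4  add(S(add(Z, mul(SSZ, SZ))), mul(add(SSZ, Z), mul(SSSZ, SZ)))
  →5  S(add(add(Z, mul(SSZ, SZ)), mul(add(SSZ, Z), mul(SSSZ, SZ))))
  →6  S(add(mul(SSZ, SZ), mul(add(SSZ, Z), mul(SSSZ, SZ))))
  →7  S(add(add(SZ, mul(SZ, SZ)), mul(add(SSZ, Z), mul(SSSZ, SZ))))

Answer: after 7 steps: S(add(add(SZ, mul(SZ, SZ)), mul(add(SSZ, Z), mul(SSSZ, SZ))))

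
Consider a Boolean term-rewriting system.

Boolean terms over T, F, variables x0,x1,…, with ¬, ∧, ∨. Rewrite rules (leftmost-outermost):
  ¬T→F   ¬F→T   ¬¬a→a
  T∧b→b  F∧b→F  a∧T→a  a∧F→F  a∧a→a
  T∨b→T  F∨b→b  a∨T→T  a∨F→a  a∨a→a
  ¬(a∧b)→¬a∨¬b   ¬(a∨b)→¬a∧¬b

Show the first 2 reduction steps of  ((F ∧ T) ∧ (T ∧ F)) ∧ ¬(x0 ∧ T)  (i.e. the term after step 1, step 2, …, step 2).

Answer: after 2 steps: F ∧ ¬(x0 ∧ T)

Working:
  start: ((F ∧ T) ∧ (T ∧ F)) ∧ ¬(x0 ∧ T)
  step 1: (F ∧ (T ∧ F)) ∧ ¬(x0 ∧ T)
  step 2: F ∧ ¬(x0 ∧ T)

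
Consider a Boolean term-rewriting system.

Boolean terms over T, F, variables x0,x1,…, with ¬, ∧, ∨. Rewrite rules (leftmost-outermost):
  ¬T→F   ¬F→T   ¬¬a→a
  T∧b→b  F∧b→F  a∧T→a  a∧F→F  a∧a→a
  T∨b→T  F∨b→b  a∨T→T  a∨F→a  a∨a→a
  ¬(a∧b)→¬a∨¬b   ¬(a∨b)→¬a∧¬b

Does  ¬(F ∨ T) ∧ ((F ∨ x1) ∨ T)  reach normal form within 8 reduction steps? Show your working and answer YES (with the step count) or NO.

Answer: YES — reaches normal form F in 5 ≤ 8 steps

Derivation:
  start: ¬(F ∨ T) ∧ ((F ∨ x1) ∨ T)
  →1  (¬F ∧ ¬T) ∧ ((F ∨ x1) ∨ T)
  →2  (T ∧ ¬T) ∧ ((F ∨ x1) ∨ T)
  →3  ¬T ∧ ((F ∨ x1) ∨ T)
  →4  F ∧ ((F ∨ x1) ∨ T)
  →5  F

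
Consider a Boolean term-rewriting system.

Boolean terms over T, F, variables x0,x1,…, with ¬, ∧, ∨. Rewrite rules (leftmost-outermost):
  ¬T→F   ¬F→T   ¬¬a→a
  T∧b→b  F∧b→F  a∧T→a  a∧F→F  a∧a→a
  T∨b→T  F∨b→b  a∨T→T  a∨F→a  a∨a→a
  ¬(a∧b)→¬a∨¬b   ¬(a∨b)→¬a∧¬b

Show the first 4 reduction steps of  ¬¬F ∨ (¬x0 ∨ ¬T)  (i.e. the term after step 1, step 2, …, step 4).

Answer: after 4 steps: ¬x0

Derivation:
  start: ¬¬F ∨ (¬x0 ∨ ¬T)
  step 1: F ∨ (¬x0 ∨ ¬T)
  step 2: ¬x0 ∨ ¬T
  step 3: ¬x0 ∨ F
  step 4: ¬x0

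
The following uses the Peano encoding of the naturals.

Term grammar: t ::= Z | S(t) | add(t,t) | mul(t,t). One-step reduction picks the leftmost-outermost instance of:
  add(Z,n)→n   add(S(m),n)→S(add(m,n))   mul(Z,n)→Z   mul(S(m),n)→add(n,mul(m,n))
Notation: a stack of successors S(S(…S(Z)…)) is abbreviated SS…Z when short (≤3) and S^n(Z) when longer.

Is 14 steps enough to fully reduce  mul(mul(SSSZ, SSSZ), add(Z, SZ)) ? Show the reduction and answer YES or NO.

  start: mul(mul(SSSZ, SSSZ), add(Z, SZ))
  →1  mul(add(SSSZ, mul(SSZ, SSSZ)), add(Z, SZ))
  →2  mul(S(add(SSZ, mul(SSZ, SSSZ))), add(Z, SZ))
  →3  add(add(Z, SZ), mul(add(SSZ, mul(SSZ, SSSZ)), add(Z, SZ)))
  →4  add(SZ, mul(add(SSZ, mul(SSZ, SSSZ)), add(Z, SZ)))
  →5  S(add(Z, mul(add(SSZ, mul(SSZ, SSSZ)), add(Z, SZ))))
  →6  S(mul(add(SSZ, mul(SSZ, SSSZ)), add(Z, SZ)))
  →7  S(mul(S(add(SZ, mul(SSZ, SSSZ))), add(Z, SZ)))
  →8  S(add(add(Z, SZ), mul(add(SZ, mul(SSZ, SSSZ)), add(Z, SZ))))
  →9  S(add(SZ, mul(add(SZ, mul(SSZ, SSSZ)), add(Z, SZ))))
  →10  S(S(add(Z, mul(add(SZ, mul(SSZ, SSSZ)), add(Z, SZ)))))
  →11  S(S(mul(add(SZ, mul(SSZ, SSSZ)), add(Z, SZ))))
  →12  S(S(mul(S(add(Z, mul(SSZ, SSSZ))), add(Z, SZ))))
  →13  S(S(add(add(Z, SZ), mul(add(Z, mul(SSZ, SSSZ)), add(Z, SZ)))))
  →14  S(S(add(SZ, mul(add(Z, mul(SSZ, SSSZ)), add(Z, SZ)))))

Answer: NO — after 14 steps the term is S(S(add(SZ, mul(add(Z, mul(SSZ, SSSZ)), add(Z, SZ))))), not yet normal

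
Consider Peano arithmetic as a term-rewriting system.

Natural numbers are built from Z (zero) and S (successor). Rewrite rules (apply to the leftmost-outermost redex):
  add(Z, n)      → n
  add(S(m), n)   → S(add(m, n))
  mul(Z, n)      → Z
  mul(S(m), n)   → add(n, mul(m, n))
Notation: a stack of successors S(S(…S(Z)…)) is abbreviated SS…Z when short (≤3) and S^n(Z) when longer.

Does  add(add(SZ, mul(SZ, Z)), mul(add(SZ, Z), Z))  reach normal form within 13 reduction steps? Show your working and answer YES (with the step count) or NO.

  start: add(add(SZ, mul(SZ, Z)), mul(add(SZ, Z), Z))
  [1] add(S(add(Z, mul(SZ, Z))), mul(add(SZ, Z), Z))
  [2] S(add(add(Z, mul(SZ, Z)), mul(add(SZ, Z), Z)))
  [3] S(add(mul(SZ, Z), mul(add(SZ, Z), Z)))
  [4] S(add(add(Z, mul(Z, Z)), mul(add(SZ, Z), Z)))
  [5] S(add(mul(Z, Z), mul(add(SZ, Z), Z)))
  [6] S(add(Z, mul(add(SZ, Z), Z)))
  [7] S(mul(add(SZ, Z), Z))
  [8] S(mul(S(add(Z, Z)), Z))
  [9] S(add(Z, mul(add(Z, Z), Z)))
  [10] S(mul(add(Z, Z), Z))
  [11] S(mul(Z, Z))
  [12] SZ

Answer: YES — reaches normal form SZ in 12 ≤ 13 steps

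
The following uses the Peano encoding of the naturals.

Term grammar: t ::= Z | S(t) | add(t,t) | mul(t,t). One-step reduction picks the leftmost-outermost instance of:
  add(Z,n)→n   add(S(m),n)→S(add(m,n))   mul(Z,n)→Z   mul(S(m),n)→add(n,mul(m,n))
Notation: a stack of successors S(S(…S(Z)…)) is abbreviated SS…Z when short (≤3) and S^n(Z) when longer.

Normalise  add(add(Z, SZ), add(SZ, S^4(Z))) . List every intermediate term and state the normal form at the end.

Answer: normal form = S^6(Z)  (in 5 steps)

Reduction:
  start: add(add(Z, SZ), add(SZ, S^4(Z)))
  step 1: add(SZ, add(SZ, S^4(Z)))
  step 2: S(add(Z, add(SZ, S^4(Z))))
  step 3: S(add(SZ, S^4(Z)))
  step 4: S(S(add(Z, S^4(Z))))
  step 5: S^6(Z)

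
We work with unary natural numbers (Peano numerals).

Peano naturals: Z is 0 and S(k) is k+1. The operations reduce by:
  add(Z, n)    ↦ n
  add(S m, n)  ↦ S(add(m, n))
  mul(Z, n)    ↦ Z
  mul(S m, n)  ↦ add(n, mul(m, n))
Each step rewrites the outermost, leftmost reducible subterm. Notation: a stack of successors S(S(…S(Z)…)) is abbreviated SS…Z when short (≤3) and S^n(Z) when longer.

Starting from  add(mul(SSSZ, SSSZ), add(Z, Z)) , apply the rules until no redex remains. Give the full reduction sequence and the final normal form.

  start: add(mul(SSSZ, SSSZ), add(Z, Z))
  →1  add(add(SSSZ, mul(SSZ, SSSZ)), add(Z, Z))
  →2  add(S(add(SSZ, mul(SSZ, SSSZ))), add(Z, Z))
  →3  S(add(add(SSZ, mul(SSZ, SSSZ)), add(Z, Z)))
  →4  S(add(S(add(SZ, mul(SSZ, SSSZ))), add(Z, Z)))
  →5  S(S(add(add(SZ, mul(SSZ, SSSZ)), add(Z, Z))))
  →6  S(S(add(S(add(Z, mul(SSZ, SSSZ))), add(Z, Z))))
  →7  S(S(S(add(add(Z, mul(SSZ, SSSZ)), add(Z, Z)))))
  →8  S(S(S(add(mul(SSZ, SSSZ), add(Z, Z)))))
  →9  S(S(S(add(add(SSSZ, mul(SZ, SSSZ)), add(Z, Z)))))
  →10  S(S(S(add(S(add(SSZ, mul(SZ, SSSZ))), add(Z, Z)))))
  →11  S(S(S(S(add(add(SSZ, mul(SZ, SSSZ)), add(Z, Z))))))
  →12  S(S(S(S(add(S(add(SZ, mul(SZ, SSSZ))), add(Z, Z))))))
  →13  S(S(S(S(S(add(add(SZ, mul(SZ, SSSZ)), add(Z, Z)))))))
  →14  S(S(S(S(S(add(S(add(Z, mul(SZ, SSSZ))), add(Z, Z)))))))
  →15  S(S(S(S(S(S(add(add(Z, mul(SZ, SSSZ)), add(Z, Z))))))))
  →16  S(S(S(S(S(S(add(mul(SZ, SSSZ), add(Z, Z))))))))
  →17  S(S(S(S(S(S(add(add(SSSZ, mul(Z, SSSZ)), add(Z, Z))))))))
  →18  S(S(S(S(S(S(add(S(add(SSZ, mul(Z, SSSZ))), add(Z, Z))))))))
  →19  S(S(S(S(S(S(S(add(add(SSZ, mul(Z, SSSZ)), add(Z, Z)))))))))
  →20  S(S(S(S(S(S(S(add(S(add(SZ, mul(Z, SSSZ))), add(Z, Z)))))))))
  →21  S(S(S(S(S(S(S(S(add(add(SZ, mul(Z, SSSZ)), add(Z, Z))))))))))
  →22  S(S(S(S(S(S(S(S(add(S(add(Z, mul(Z, SSSZ))), add(Z, Z))))))))))
  →23  S(S(S(S(S(S(S(S(S(add(add(Z, mul(Z, SSSZ)), add(Z, Z)))))))))))
  →24  S(S(S(S(S(S(S(S(S(add(mul(Z, SSSZ), add(Z, Z)))))))))))
  →25  S(S(S(S(S(S(S(S(S(add(Z, add(Z, Z)))))))))))
  →26  S(S(S(S(S(S(S(S(S(add(Z, Z))))))))))
  →27  S^9(Z)

Answer: normal form = S^9(Z)  (in 27 steps)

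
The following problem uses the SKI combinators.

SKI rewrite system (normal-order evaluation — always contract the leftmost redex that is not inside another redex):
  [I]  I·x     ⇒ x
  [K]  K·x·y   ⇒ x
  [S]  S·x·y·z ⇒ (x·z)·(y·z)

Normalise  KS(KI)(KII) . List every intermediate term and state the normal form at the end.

Answer: normal form = SI  (in 2 steps)

Derivation:
  start: KS(KI)(KII)
  [1] S(KII)
  [2] SI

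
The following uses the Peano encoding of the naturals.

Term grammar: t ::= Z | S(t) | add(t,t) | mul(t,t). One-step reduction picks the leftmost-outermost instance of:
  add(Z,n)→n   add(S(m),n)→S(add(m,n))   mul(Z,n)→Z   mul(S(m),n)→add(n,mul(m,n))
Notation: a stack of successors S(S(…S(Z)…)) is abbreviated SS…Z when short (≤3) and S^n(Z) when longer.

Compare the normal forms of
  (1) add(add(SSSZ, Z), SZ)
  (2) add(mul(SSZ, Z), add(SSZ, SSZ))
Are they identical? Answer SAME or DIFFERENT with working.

Term A:
  start: add(add(SSSZ, Z), SZ)
  →1  add(S(add(SSZ, Z)), SZ)
  →2  S(add(add(SSZ, Z), SZ))
  →3  S(add(S(add(SZ, Z)), SZ))
  →4  S(S(add(add(SZ, Z), SZ)))
  →5  S(S(add(S(add(Z, Z)), SZ)))
  →6  S(S(S(add(add(Z, Z), SZ))))
  →7  S(S(S(add(Z, SZ))))
  →8  S^4(Z)

Term B:
  start: add(mul(SSZ, Z), add(SSZ, SSZ))
  →1  add(add(Z, mul(SZ, Z)), add(SSZ, SSZ))
  →2  add(mul(SZ, Z), add(SSZ, SSZ))
  →3  add(add(Z, mul(Z, Z)), add(SSZ, SSZ))
  →4  add(mul(Z, Z), add(SSZ, SSZ))
  →5  add(Z, add(SSZ, SSZ))
  →6  add(SSZ, SSZ)
  →7  S(add(SZ, SSZ))
  →8  S(S(add(Z, SSZ)))
  →9  S^4(Z)

Answer: SAME — A ⇓ S^4(Z), B ⇓ S^4(Z)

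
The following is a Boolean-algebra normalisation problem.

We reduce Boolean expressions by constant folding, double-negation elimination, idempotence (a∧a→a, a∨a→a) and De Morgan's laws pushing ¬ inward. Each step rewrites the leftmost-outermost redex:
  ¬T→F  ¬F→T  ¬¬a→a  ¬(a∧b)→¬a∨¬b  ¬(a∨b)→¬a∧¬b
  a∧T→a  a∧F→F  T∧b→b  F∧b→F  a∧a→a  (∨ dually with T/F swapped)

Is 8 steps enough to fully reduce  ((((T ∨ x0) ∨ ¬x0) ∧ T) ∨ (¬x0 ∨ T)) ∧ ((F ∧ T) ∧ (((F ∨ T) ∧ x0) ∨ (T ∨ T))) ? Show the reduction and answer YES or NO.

  start: ((((T ∨ x0) ∨ ¬x0) ∧ T) ∨ (¬x0 ∨ T)) ∧ ((F ∧ T) ∧ (((F ∨ T) ∧ x0) ∨ (T ∨ T)))
  →1  (((T ∨ x0) ∨ ¬x0) ∨ (¬x0 ∨ T)) ∧ ((F ∧ T) ∧ (((F ∨ T) ∧ x0) ∨ (T ∨ T)))
  →2  ((T ∨ ¬x0) ∨ (¬x0 ∨ T)) ∧ ((F ∧ T) ∧ (((F ∨ T) ∧ x0) ∨ (T ∨ T)))
  →3  (T ∨ (¬x0 ∨ T)) ∧ ((F ∧ T) ∧ (((F ∨ T) ∧ x0) ∨ (T ∨ T)))
  →4  T ∧ ((F ∧ T) ∧ (((F ∨ T) ∧ x0) ∨ (T ∨ T)))
  →5  (F ∧ T) ∧ (((F ∨ T) ∧ x0) ∨ (T ∨ T))
  →6  F ∧ (((F ∨ T) ∧ x0) ∨ (T ∨ T))
  →7  F

Answer: YES — reaches normal form F in 7 ≤ 8 steps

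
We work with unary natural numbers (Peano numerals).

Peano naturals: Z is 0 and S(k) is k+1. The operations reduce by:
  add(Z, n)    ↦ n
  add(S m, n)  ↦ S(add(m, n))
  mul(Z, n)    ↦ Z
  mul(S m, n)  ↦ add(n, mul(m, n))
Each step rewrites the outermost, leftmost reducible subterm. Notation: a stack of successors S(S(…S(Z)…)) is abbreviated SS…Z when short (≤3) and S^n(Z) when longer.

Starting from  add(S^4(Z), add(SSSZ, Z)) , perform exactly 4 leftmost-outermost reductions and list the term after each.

Answer: after 4 steps: S(S(S(S(add(Z, add(SSSZ, Z))))))

Derivation:
  start: add(S^4(Z), add(SSSZ, Z))
  →1  S(add(SSSZ, add(SSSZ, Z)))
  →2  S(S(add(SSZ, add(SSSZ, Z))))
  →3  S(S(S(add(SZ, add(SSSZ, Z)))))
  →4  S(S(S(S(add(Z, add(SSSZ, Z))))))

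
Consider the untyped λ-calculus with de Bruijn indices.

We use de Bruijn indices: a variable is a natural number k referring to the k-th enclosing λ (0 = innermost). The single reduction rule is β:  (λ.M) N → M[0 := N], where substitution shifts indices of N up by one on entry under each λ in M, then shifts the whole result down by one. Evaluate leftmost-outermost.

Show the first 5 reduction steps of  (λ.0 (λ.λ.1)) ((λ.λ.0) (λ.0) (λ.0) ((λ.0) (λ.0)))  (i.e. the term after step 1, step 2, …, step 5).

  start: (λ.0 (λ.λ.1)) ((λ.λ.0) (λ.0) (λ.0) ((λ.0) (λ.0)))
  [1] (λ.λ.0) (λ.0) (λ.0) ((λ.0) (λ.0)) (λ.λ.1)
  [2] (λ.0) (λ.0) ((λ.0) (λ.0)) (λ.λ.1)
  [3] (λ.0) ((λ.0) (λ.0)) (λ.λ.1)
  [4] (λ.0) (λ.0) (λ.λ.1)
  [5] (λ.0) (λ.λ.1)

Answer: after 5 steps: (λ.0) (λ.λ.1)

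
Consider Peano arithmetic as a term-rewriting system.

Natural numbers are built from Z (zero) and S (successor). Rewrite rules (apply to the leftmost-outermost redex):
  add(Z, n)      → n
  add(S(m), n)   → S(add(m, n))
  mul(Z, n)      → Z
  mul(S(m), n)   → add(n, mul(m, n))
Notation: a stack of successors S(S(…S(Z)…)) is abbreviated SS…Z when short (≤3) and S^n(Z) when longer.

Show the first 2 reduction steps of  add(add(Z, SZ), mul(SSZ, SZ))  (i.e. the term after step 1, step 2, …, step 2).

Answer: after 2 steps: S(add(Z, mul(SSZ, SZ)))

Working:
  start: add(add(Z, SZ), mul(SSZ, SZ))
  step 1: add(SZ, mul(SSZ, SZ))
  step 2: S(add(Z, mul(SSZ, SZ)))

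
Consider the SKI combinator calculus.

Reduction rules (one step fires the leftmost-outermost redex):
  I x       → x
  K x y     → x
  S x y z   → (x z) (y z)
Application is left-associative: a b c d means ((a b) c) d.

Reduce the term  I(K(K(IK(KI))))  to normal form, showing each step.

Answer: normal form = K(K(K(KI)))  (in 2 steps)

Derivation:
  start: I(K(K(IK(KI))))
  →1  K(K(IK(KI)))
  →2  K(K(K(KI)))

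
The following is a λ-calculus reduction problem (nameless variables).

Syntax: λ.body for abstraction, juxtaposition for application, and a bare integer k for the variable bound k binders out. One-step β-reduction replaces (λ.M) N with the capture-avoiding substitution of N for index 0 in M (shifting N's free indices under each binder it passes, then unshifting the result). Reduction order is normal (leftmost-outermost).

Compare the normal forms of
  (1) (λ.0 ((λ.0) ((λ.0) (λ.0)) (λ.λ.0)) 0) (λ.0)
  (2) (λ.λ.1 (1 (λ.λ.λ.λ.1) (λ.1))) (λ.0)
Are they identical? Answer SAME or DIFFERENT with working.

Term A:
  start: (λ.0 ((λ.0) ((λ.0) (λ.0)) (λ.λ.0)) 0) (λ.0)
  step 1: (λ.0) ((λ.0) ((λ.0) (λ.0)) (λ.λ.0)) (λ.0)
  step 2: (λ.0) ((λ.0) (λ.0)) (λ.λ.0) (λ.0)
  step 3: (λ.0) (λ.0) (λ.λ.0) (λ.0)
  step 4: (λ.0) (λ.λ.0) (λ.0)
  step 5: (λ.λ.0) (λ.0)
  step 6: λ.0

Term B:
  start: (λ.λ.1 (1 (λ.λ.λ.λ.1) (λ.1))) (λ.0)
  step 1: λ.(λ.0) ((λ.0) (λ.λ.λ.λ.1) (λ.1))
  step 2: λ.(λ.0) (λ.λ.λ.λ.1) (λ.1)
  step 3: λ.(λ.λ.λ.λ.1) (λ.1)
  step 4: λ.λ.λ.λ.1

Answer: DIFFERENT — A ⇓ λ.0, B ⇓ λ.λ.λ.λ.1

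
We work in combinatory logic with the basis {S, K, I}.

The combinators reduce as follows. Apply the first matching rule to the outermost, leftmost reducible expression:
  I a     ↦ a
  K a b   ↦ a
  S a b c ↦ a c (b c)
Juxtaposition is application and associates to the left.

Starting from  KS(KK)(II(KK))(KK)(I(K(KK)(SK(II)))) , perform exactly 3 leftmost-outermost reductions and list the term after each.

Answer: after 3 steps: I(KK)(I(K(KK)(SK(II))))(KK(I(K(KK)(SK(II)))))

Working:
  start: KS(KK)(II(KK))(KK)(I(K(KK)(SK(II))))
  step 1: S(II(KK))(KK)(I(K(KK)(SK(II))))
  step 2: II(KK)(I(K(KK)(SK(II))))(KK(I(K(KK)(SK(II)))))
  step 3: I(KK)(I(K(KK)(SK(II))))(KK(I(K(KK)(SK(II)))))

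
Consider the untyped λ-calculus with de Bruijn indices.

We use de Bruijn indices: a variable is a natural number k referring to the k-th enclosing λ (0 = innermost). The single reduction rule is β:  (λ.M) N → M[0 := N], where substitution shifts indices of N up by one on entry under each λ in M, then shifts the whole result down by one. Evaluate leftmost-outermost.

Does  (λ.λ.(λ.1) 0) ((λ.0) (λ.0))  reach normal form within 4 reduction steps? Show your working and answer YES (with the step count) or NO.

Answer: YES — reaches normal form λ.0 in 2 ≤ 4 steps

Working:
  start: (λ.λ.(λ.1) 0) ((λ.0) (λ.0))
  →1  λ.(λ.1) 0
  →2  λ.0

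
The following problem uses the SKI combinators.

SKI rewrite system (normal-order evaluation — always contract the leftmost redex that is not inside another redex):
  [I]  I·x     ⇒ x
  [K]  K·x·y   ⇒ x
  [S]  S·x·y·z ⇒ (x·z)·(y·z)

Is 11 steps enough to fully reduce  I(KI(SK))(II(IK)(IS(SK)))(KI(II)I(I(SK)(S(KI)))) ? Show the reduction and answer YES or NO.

Answer: YES — reaches normal form S(SK) in 8 ≤ 11 steps

Working:
  start: I(KI(SK))(II(IK)(IS(SK)))(KI(II)I(I(SK)(S(KI))))
  step 1: KI(SK)(II(IK)(IS(SK)))(KI(II)I(I(SK)(S(KI))))
  step 2: I(II(IK)(IS(SK)))(KI(II)I(I(SK)(S(KI))))
  step 3: II(IK)(IS(SK))(KI(II)I(I(SK)(S(KI))))
  step 4: I(IK)(IS(SK))(KI(II)I(I(SK)(S(KI))))
  step 5: IK(IS(SK))(KI(II)I(I(SK)(S(KI))))
  step 6: K(IS(SK))(KI(II)I(I(SK)(S(KI))))
  step 7: IS(SK)
  step 8: S(SK)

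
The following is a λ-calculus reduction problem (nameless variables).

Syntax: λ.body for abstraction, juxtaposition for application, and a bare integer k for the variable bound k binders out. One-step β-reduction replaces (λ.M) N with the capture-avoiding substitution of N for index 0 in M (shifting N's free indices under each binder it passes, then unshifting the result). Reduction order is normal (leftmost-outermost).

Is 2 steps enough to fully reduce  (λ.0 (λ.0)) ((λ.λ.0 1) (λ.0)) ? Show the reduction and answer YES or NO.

Answer: NO — after 2 steps the term is (λ.0 (λ.0)) (λ.0), not yet normal

Working:
  start: (λ.0 (λ.0)) ((λ.λ.0 1) (λ.0))
  →1  (λ.λ.0 1) (λ.0) (λ.0)
  →2  (λ.0 (λ.0)) (λ.0)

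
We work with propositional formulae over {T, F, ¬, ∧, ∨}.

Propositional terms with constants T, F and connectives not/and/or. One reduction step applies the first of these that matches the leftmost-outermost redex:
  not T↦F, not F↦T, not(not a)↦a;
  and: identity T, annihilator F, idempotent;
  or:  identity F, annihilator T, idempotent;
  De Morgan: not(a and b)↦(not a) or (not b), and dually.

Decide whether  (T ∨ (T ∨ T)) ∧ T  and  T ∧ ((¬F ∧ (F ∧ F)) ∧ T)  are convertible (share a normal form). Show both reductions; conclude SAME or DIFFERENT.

Answer: DIFFERENT — A ⇓ T, B ⇓ F

Derivation:
Term A:
  start: (T ∨ (T ∨ T)) ∧ T
  [1] T ∨ (T ∨ T)
  [2] T

Term B:
  start: T ∧ ((¬F ∧ (F ∧ F)) ∧ T)
  [1] (¬F ∧ (F ∧ F)) ∧ T
  [2] ¬F ∧ (F ∧ F)
  [3] T ∧ (F ∧ F)
  [4] F ∧ F
  [5] F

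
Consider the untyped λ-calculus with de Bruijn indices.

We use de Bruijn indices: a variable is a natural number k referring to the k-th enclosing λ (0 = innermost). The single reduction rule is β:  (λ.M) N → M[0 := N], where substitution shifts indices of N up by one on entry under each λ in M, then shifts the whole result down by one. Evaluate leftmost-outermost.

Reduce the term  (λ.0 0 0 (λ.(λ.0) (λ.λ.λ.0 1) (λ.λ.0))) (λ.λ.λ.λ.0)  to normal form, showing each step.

  start: (λ.0 0 0 (λ.(λ.0) (λ.λ.λ.0 1) (λ.λ.0))) (λ.λ.λ.λ.0)
  [1] (λ.λ.λ.λ.0) (λ.λ.λ.λ.0) (λ.λ.λ.λ.0) (λ.(λ.0) (λ.λ.λ.0 1) (λ.λ.0))
  [2] (λ.λ.λ.0) (λ.λ.λ.λ.0) (λ.(λ.0) (λ.λ.λ.0 1) (λ.λ.0))
  [3] (λ.λ.0) (λ.(λ.0) (λ.λ.λ.0 1) (λ.λ.0))
  [4] λ.0

Answer: normal form = λ.0  (in 4 steps)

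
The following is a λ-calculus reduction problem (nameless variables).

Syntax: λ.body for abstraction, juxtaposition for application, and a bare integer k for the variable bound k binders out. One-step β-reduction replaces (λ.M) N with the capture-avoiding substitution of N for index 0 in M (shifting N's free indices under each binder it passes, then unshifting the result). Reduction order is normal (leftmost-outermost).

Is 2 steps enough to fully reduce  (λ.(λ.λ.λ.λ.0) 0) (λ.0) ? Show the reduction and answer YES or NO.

  start: (λ.(λ.λ.λ.λ.0) 0) (λ.0)
  [1] (λ.λ.λ.λ.0) (λ.0)
  [2] λ.λ.λ.0

Answer: YES — reaches normal form λ.λ.λ.0 in 2 ≤ 2 steps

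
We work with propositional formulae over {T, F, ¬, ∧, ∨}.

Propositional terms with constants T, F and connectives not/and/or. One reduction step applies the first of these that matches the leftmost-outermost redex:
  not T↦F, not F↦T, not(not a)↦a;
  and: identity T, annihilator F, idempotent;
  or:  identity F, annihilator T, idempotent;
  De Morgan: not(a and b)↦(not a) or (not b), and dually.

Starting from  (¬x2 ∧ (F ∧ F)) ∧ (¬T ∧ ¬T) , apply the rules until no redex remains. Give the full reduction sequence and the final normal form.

Answer: normal form = F  (in 3 steps)

Reduction:
  start: (¬x2 ∧ (F ∧ F)) ∧ (¬T ∧ ¬T)
  →1  (¬x2 ∧ F) ∧ (¬T ∧ ¬T)
  →2  F ∧ (¬T ∧ ¬T)
  →3  F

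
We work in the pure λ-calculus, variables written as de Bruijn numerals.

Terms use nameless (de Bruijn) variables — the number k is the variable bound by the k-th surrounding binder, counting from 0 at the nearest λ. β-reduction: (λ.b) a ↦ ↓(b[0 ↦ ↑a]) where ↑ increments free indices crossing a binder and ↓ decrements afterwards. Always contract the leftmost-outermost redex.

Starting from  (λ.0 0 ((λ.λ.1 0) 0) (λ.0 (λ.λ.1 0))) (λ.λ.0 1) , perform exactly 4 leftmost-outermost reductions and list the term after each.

Answer: after 4 steps: (λ.(λ.λ.0 1) 0) (λ.λ.0 1) (λ.0 (λ.λ.1 0))

Reduction:
  start: (λ.0 0 ((λ.λ.1 0) 0) (λ.0 (λ.λ.1 0))) (λ.λ.0 1)
  step 1: (λ.λ.0 1) (λ.λ.0 1) ((λ.λ.1 0) (λ.λ.0 1)) (λ.0 (λ.λ.1 0))
  step 2: (λ.0 (λ.λ.0 1)) ((λ.λ.1 0) (λ.λ.0 1)) (λ.0 (λ.λ.1 0))
  step 3: (λ.λ.1 0) (λ.λ.0 1) (λ.λ.0 1) (λ.0 (λ.λ.1 0))
  step 4: (λ.(λ.λ.0 1) 0) (λ.λ.0 1) (λ.0 (λ.λ.1 0))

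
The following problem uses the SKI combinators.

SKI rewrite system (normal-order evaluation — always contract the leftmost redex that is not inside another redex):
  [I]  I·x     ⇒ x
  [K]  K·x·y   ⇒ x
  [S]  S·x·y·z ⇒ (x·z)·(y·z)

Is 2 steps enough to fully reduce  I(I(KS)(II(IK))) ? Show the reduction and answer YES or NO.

  start: I(I(KS)(II(IK)))
  →1  I(KS)(II(IK))
  →2  KS(II(IK))

Answer: NO — after 2 steps the term is KS(II(IK)), not yet normal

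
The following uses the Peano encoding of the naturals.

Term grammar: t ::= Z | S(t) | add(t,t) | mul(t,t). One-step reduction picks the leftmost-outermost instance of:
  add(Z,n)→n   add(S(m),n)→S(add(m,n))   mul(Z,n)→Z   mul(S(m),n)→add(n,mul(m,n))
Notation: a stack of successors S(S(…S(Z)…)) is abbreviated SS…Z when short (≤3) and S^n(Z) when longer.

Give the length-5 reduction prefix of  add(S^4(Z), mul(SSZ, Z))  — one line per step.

Answer: after 5 steps: S(S(S(S(mul(SSZ, Z)))))

Reduction:
  start: add(S^4(Z), mul(SSZ, Z))
  →1  S(add(SSSZ, mul(SSZ, Z)))
  →2  S(S(add(SSZ, mul(SSZ, Z))))
  →3  S(S(S(add(SZ, mul(SSZ, Z)))))
  →4  S(S(S(S(add(Z, mul(SSZ, Z))))))
  →5  S(S(S(S(mul(SSZ, Z)))))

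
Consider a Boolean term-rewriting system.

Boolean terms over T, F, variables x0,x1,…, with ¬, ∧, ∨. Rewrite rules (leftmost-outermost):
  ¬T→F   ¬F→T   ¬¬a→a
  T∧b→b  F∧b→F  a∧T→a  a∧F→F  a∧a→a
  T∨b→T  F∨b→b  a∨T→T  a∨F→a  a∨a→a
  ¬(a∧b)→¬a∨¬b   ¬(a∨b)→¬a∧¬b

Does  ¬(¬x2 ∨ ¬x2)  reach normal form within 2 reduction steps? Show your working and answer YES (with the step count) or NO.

Answer: NO — after 2 steps the term is ¬¬x2, not yet normal

Derivation:
  start: ¬(¬x2 ∨ ¬x2)
  →1  ¬¬x2 ∧ ¬¬x2
  →2  ¬¬x2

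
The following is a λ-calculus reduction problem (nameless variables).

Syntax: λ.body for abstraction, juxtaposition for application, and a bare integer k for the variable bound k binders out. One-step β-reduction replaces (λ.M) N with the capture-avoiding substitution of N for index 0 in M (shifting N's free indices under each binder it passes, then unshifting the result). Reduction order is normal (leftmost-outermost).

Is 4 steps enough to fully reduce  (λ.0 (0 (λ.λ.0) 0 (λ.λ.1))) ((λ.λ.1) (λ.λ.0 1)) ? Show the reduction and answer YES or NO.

Answer: YES — reaches normal form λ.λ.0 1 in 3 ≤ 4 steps

Reduction:
  start: (λ.0 (0 (λ.λ.0) 0 (λ.λ.1))) ((λ.λ.1) (λ.λ.0 1))
  step 1: (λ.λ.1) (λ.λ.0 1) ((λ.λ.1) (λ.λ.0 1) (λ.λ.0) ((λ.λ.1) (λ.λ.0 1)) (λ.λ.1))
  step 2: (λ.λ.λ.0 1) ((λ.λ.1) (λ.λ.0 1) (λ.λ.0) ((λ.λ.1) (λ.λ.0 1)) (λ.λ.1))
  step 3: λ.λ.0 1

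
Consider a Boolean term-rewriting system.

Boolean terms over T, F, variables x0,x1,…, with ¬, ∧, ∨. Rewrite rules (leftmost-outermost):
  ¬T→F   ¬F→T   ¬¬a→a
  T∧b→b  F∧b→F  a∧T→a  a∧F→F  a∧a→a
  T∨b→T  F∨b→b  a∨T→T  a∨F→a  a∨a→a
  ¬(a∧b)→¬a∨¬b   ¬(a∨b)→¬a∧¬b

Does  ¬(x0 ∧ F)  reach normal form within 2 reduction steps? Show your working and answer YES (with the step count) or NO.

  start: ¬(x0 ∧ F)
  [1] ¬x0 ∨ ¬F
  [2] ¬x0 ∨ T

Answer: NO — after 2 steps the term is ¬x0 ∨ T, not yet normal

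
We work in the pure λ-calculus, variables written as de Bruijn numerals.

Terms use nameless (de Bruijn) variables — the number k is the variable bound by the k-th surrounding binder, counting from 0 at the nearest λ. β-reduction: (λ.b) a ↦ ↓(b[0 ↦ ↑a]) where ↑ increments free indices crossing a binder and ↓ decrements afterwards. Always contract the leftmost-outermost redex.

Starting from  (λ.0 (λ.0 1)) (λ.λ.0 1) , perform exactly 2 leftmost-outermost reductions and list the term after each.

Answer: after 2 steps: λ.0 (λ.0 (λ.λ.0 1))

Derivation:
  start: (λ.0 (λ.0 1)) (λ.λ.0 1)
  →1  (λ.λ.0 1) (λ.0 (λ.λ.0 1))
  →2  λ.0 (λ.0 (λ.λ.0 1))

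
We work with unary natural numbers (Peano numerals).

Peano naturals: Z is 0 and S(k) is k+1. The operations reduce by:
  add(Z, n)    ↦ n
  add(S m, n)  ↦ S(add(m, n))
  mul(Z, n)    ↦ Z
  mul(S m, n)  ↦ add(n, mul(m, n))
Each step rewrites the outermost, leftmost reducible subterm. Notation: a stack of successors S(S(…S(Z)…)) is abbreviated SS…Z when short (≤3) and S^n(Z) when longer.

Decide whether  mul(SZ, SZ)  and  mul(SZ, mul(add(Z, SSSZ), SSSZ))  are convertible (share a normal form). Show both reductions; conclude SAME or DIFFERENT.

Answer: DIFFERENT — A ⇓ SZ, B ⇓ S^9(Z)

Derivation:
Term A:
  start: mul(SZ, SZ)
  →1  add(SZ, mul(Z, SZ))
  →2  S(add(Z, mul(Z, SZ)))
  →3  S(mul(Z, SZ))
  →4  SZ

Term B:
  start: mul(SZ, mul(add(Z, SSSZ), SSSZ))
  →1  add(mul(add(Z, SSSZ), SSSZ), mul(Z, mul(add(Z, SSSZ), SSSZ)))
  →2  add(mul(SSSZ, SSSZ), mul(Z, mul(add(Z, SSSZ), SSSZ)))
  →3  add(add(SSSZ, mul(SSZ, SSSZ)), mul(Z, mul(add(Z, SSSZ), SSSZ)))
  →4  add(S(add(SSZ, mul(SSZ, SSSZ))), mul(Z, mul(add(Z, SSSZ), SSSZ)))
  →5  S(add(add(SSZ, mul(SSZ, SSSZ)), mul(Z, mul(add(Z, SSSZ), SSSZ))))
  →6  S(add(S(add(SZ, mul(SSZ, SSSZ))), mul(Z, mul(add(Z, SSSZ), SSSZ))))
  →7  S(S(add(add(SZ, mul(SSZ, SSSZ)), mul(Z, mul(add(Z, SSSZ), SSSZ)))))
  →8  S(S(add(S(add(Z, mul(SSZ, SSSZ))), mul(Z, mul(add(Z, SSSZ), SSSZ)))))
  →9  S(S(S(add(add(Z, mul(SSZ, SSSZ)), mul(Z, mul(add(Z, SSSZ), SSSZ))))))
  →10  S(S(S(add(mul(SSZ, SSSZ), mul(Z, mul(add(Z, SSSZ), SSSZ))))))
  →11  S(S(S(add(add(SSSZ, mul(SZ, SSSZ)), mul(Z, mul(add(Z, SSSZ), SSSZ))))))
  →12  S(S(S(add(S(add(SSZ, mul(SZ, SSSZ))), mul(Z, mul(add(Z, SSSZ), SSSZ))))))
  →13  S(S(S(S(add(add(SSZ, mul(SZ, SSSZ)), mul(Z, mul(add(Z, SSSZ), SSSZ)))))))
  →14  S(S(S(S(add(S(add(SZ, mul(SZ, SSSZ))), mul(Z, mul(add(Z, SSSZ), SSSZ)))))))
  →15  S(S(S(S(S(add(add(SZ, mul(SZ, SSSZ)), mul(Z, mul(add(Z, SSSZ), SSSZ))))))))
  →16  S(S(S(S(S(add(S(add(Z, mul(SZ, SSSZ))), mul(Z, mul(add(Z, SSSZ), SSSZ))))))))
  →17  S(S(S(S(S(S(add(add(Z, mul(SZ, SSSZ)), mul(Z, mul(add(Z, SSSZ), SSSZ)))))))))
  →18  S(S(S(S(S(S(add(mul(SZ, SSSZ), mul(Z, mul(add(Z, SSSZ), SSSZ)))))))))
  →19  S(S(S(S(S(S(add(add(SSSZ, mul(Z, SSSZ)), mul(Z, mul(add(Z, SSSZ), SSSZ)))))))))
  →20  S(S(S(S(S(S(add(S(add(SSZ, mul(Z, SSSZ))), mul(Z, mul(add(Z, SSSZ), SSSZ)))))))))
  →21  S(S(S(S(S(S(S(add(add(SSZ, mul(Z, SSSZ)), mul(Z, mul(add(Z, SSSZ), SSSZ))))))))))
  →22  S(S(S(S(S(S(S(add(S(add(SZ, mul(Z, SSSZ))), mul(Z, mul(add(Z, SSSZ), SSSZ))))))))))
  →23  S(S(S(S(S(S(S(S(add(add(SZ, mul(Z, SSSZ)), mul(Z, mul(add(Z, SSSZ), SSSZ)))))))))))
  →24  S(S(S(S(S(S(S(S(add(S(add(Z, mul(Z, SSSZ))), mul(Z, mul(add(Z, SSSZ), SSSZ)))))))))))
  →25  S(S(S(S(S(S(S(S(S(add(add(Z, mul(Z, SSSZ)), mul(Z, mul(add(Z, SSSZ), SSSZ))))))))))))
  →26  S(S(S(S(S(S(S(S(S(add(mul(Z, SSSZ), mul(Z, mul(add(Z, SSSZ), SSSZ))))))))))))
  →27  S(S(S(S(S(S(S(S(S(add(Z, mul(Z, mul(add(Z, SSSZ), SSSZ))))))))))))
  →28  S(S(S(S(S(S(S(S(S(mul(Z, mul(add(Z, SSSZ), SSSZ)))))))))))
  →29  S^9(Z)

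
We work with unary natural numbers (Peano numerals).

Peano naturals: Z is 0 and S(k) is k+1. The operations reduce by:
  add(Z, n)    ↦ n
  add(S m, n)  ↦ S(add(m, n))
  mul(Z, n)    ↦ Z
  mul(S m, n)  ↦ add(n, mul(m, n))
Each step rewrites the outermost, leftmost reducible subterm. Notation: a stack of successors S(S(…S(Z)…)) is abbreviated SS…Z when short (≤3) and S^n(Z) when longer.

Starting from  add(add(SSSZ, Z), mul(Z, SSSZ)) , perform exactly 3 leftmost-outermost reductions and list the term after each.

  start: add(add(SSSZ, Z), mul(Z, SSSZ))
  [1] add(S(add(SSZ, Z)), mul(Z, SSSZ))
  [2] S(add(add(SSZ, Z), mul(Z, SSSZ)))
  [3] S(add(S(add(SZ, Z)), mul(Z, SSSZ)))

Answer: after 3 steps: S(add(S(add(SZ, Z)), mul(Z, SSSZ)))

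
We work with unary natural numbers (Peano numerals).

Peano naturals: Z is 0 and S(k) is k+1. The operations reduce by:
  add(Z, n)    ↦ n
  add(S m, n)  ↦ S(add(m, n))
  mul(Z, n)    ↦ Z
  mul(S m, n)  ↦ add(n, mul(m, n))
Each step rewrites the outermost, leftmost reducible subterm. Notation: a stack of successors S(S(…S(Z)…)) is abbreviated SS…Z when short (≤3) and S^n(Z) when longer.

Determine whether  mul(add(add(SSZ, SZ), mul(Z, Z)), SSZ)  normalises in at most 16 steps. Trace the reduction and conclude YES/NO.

Answer: NO — after 16 steps the term is S(S(S(S(S(add(SZ, mul(add(Z, mul(Z, Z)), SSZ))))))), not yet normal

Working:
  start: mul(add(add(SSZ, SZ), mul(Z, Z)), SSZ)
  step 1: mul(add(S(add(SZ, SZ)), mul(Z, Z)), SSZ)
  step 2: mul(S(add(add(SZ, SZ), mul(Z, Z))), SSZ)
  step 3: add(SSZ, mul(add(add(SZ, SZ), mul(Z, Z)), SSZ))
  step 4: S(add(SZ, mul(add(add(SZ, SZ), mul(Z, Z)), SSZ)))
  step 5: S(S(add(Z, mul(add(add(SZ, SZ), mul(Z, Z)), SSZ))))
  step 6: S(S(mul(add(add(SZ, SZ), mul(Z, Z)), SSZ)))
  step 7: S(S(mul(add(S(add(Z, SZ)), mul(Z, Z)), SSZ)))
  step 8: S(S(mul(S(add(add(Z, SZ), mul(Z, Z))), SSZ)))
  step 9: S(S(add(SSZ, mul(add(add(Z, SZ), mul(Z, Z)), SSZ))))
  step 10: S(S(S(add(SZ, mul(add(add(Z, SZ), mul(Z, Z)), SSZ)))))
  step 11: S(S(S(S(add(Z, mul(add(add(Z, SZ), mul(Z, Z)), SSZ))))))
  step 12: S(S(S(S(mul(add(add(Z, SZ), mul(Z, Z)), SSZ)))))
  step 13: S(S(S(S(mul(add(SZ, mul(Z, Z)), SSZ)))))
  step 14: S(S(S(S(mul(S(add(Z, mul(Z, Z))), SSZ)))))
  step 15: S(S(S(S(add(SSZ, mul(add(Z, mul(Z, Z)), SSZ))))))
  step 16: S(S(S(S(S(add(SZ, mul(add(Z, mul(Z, Z)), SSZ)))))))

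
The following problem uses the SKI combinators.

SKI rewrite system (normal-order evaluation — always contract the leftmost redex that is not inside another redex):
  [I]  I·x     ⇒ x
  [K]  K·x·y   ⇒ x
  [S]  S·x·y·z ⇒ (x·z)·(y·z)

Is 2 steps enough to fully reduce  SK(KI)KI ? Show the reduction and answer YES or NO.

  start: SK(KI)KI
  →1  KK(KIK)I
  →2  KI

Answer: YES — reaches normal form KI in 2 ≤ 2 steps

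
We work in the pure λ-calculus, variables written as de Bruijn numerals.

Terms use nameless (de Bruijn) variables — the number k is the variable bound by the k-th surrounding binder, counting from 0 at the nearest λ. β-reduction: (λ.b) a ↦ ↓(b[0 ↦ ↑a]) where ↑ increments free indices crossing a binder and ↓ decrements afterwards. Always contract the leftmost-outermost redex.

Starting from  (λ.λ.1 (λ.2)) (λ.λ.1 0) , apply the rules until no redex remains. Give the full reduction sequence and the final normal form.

Answer: normal form = λ.λ.λ.λ.1 0  (in 3 steps)

Working:
  start: (λ.λ.1 (λ.2)) (λ.λ.1 0)
  step 1: λ.(λ.λ.1 0) (λ.λ.λ.1 0)
  step 2: λ.λ.(λ.λ.λ.1 0) 0
  step 3: λ.λ.λ.λ.1 0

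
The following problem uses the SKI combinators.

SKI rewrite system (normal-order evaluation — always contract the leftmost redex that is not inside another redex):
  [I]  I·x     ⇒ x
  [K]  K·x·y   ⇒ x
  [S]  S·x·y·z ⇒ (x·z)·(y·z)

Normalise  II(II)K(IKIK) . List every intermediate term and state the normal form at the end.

  start: II(II)K(IKIK)
  [1] I(II)K(IKIK)
  [2] IIK(IKIK)
  [3] IK(IKIK)
  [4] K(IKIK)
  [5] K(KIK)
  [6] KI

Answer: normal form = KI  (in 6 steps)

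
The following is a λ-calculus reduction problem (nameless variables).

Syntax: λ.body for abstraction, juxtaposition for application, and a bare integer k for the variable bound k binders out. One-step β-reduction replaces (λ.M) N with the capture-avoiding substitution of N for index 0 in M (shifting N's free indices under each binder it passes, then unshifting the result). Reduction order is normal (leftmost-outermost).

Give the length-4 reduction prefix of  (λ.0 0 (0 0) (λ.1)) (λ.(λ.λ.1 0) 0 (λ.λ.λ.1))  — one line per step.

  start: (λ.0 0 (0 0) (λ.1)) (λ.(λ.λ.1 0) 0 (λ.λ.λ.1))
  →1  (λ.(λ.λ.1 0) 0 (λ.λ.λ.1)) (λ.(λ.λ.1 0) 0 (λ.λ.λ.1)) ((λ.(λ.λ.1 0) 0 (λ.λ.λ.1)) (λ.(λ.λ.1 0) 0 (λ.λ.λ.1))) (λ.λ.(λ.λ.1 0) 0 (λ.λ.λ.1))
  →2  (λ.λ.1 0) (λ.(λ.λ.1 0) 0 (λ.λ.λ.1)) (λ.λ.λ.1) ((λ.(λ.λ.1 0) 0 (λ.λ.λ.1)) (λ.(λ.λ.1 0) 0 (λ.λ.λ.1))) (λ.λ.(λ.λ.1 0) 0 (λ.λ.λ.1))
  →3  (λ.(λ.(λ.λ.1 0) 0 (λ.λ.λ.1)) 0) (λ.λ.λ.1) ((λ.(λ.λ.1 0) 0 (λ.λ.λ.1)) (λ.(λ.λ.1 0) 0 (λ.λ.λ.1))) (λ.λ.(λ.λ.1 0) 0 (λ.λ.λ.1))
  →4  (λ.(λ.λ.1 0) 0 (λ.λ.λ.1)) (λ.λ.λ.1) ((λ.(λ.λ.1 0) 0 (λ.λ.λ.1)) (λ.(λ.λ.1 0) 0 (λ.λ.λ.1))) (λ.λ.(λ.λ.1 0) 0 (λ.λ.λ.1))

Answer: after 4 steps: (λ.(λ.λ.1 0) 0 (λ.λ.λ.1)) (λ.λ.λ.1) ((λ.(λ.λ.1 0) 0 (λ.λ.λ.1)) (λ.(λ.λ.1 0) 0 (λ.λ.λ.1))) (λ.λ.(λ.λ.1 0) 0 (λ.λ.λ.1))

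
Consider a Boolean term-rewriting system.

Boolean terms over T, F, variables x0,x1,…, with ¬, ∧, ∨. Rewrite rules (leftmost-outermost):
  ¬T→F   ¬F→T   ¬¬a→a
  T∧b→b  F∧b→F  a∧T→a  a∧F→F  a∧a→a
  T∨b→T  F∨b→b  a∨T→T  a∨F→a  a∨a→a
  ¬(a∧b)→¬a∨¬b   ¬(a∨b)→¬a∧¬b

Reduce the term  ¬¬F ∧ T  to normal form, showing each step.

Answer: normal form = F  (in 2 steps)

Derivation:
  start: ¬¬F ∧ T
  →1  ¬¬F
  →2  F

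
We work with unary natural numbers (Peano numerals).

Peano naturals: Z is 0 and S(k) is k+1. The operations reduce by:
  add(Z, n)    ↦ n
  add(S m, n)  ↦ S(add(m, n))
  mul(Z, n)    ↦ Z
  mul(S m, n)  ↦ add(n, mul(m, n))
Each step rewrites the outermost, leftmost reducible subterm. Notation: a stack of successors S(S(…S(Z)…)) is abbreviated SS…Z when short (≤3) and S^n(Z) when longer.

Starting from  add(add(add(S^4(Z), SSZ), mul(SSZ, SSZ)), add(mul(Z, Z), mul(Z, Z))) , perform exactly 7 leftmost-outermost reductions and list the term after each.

Answer: after 7 steps: S(S(add(add(S(add(SZ, SSZ)), mul(SSZ, SSZ)), add(mul(Z, Z), mul(Z, Z)))))

Derivation:
  start: add(add(add(S^4(Z), SSZ), mul(SSZ, SSZ)), add(mul(Z, Z), mul(Z, Z)))
  [1] add(add(S(add(SSSZ, SSZ)), mul(SSZ, SSZ)), add(mul(Z, Z), mul(Z, Z)))
  [2] add(S(add(add(SSSZ, SSZ), mul(SSZ, SSZ))), add(mul(Z, Z), mul(Z, Z)))
  [3] S(add(add(add(SSSZ, SSZ), mul(SSZ, SSZ)), add(mul(Z, Z), mul(Z, Z))))
  [4] S(add(add(S(add(SSZ, SSZ)), mul(SSZ, SSZ)), add(mul(Z, Z), mul(Z, Z))))
  [5] S(add(S(add(add(SSZ, SSZ), mul(SSZ, SSZ))), add(mul(Z, Z), mul(Z, Z))))
  [6] S(S(add(add(add(SSZ, SSZ), mul(SSZ, SSZ)), add(mul(Z, Z), mul(Z, Z)))))
  [7] S(S(add(add(S(add(SZ, SSZ)), mul(SSZ, SSZ)), add(mul(Z, Z), mul(Z, Z)))))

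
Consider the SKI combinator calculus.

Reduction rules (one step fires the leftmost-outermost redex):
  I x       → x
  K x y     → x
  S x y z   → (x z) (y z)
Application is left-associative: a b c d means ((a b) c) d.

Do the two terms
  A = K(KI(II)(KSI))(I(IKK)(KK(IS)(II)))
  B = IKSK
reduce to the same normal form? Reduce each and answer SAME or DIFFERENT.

Answer: SAME — A ⇓ S, B ⇓ S

Working:
Term A:
  start: K(KI(II)(KSI))(I(IKK)(KK(IS)(II)))
  step 1: KI(II)(KSI)
  step 2: I(KSI)
  step 3: KSI
  step 4: S

Term B:
  start: IKSK
  step 1: KSK
  step 2: S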